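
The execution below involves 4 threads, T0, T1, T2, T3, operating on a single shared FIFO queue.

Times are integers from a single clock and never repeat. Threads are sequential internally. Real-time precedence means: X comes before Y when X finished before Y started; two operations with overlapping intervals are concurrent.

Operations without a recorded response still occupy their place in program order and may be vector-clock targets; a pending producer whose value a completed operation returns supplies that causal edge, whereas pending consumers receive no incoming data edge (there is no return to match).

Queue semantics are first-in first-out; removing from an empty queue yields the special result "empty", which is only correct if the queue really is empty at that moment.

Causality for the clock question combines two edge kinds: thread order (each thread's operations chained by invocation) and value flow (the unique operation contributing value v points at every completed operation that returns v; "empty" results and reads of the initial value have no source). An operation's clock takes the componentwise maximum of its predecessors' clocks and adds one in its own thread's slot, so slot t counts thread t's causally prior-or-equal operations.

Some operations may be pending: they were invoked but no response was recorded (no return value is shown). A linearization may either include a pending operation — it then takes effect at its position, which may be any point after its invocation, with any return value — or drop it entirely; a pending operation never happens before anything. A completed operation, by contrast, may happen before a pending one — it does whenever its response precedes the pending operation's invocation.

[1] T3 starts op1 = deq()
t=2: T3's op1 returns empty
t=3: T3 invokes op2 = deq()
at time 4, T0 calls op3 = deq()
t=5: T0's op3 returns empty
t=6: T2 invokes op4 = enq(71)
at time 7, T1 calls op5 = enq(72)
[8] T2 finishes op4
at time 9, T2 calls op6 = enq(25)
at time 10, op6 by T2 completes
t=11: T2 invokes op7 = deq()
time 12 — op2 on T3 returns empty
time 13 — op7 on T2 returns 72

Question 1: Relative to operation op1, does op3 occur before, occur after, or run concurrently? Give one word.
after

op3 spans [4,5], op1 spans [1,2]
resp(op1)=2 < inv(op3)=4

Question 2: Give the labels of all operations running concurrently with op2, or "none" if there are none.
op3, op4, op5, op6, op7

op2 spans [3,12]; an op avoiding the whole window 3..12 is ordered, any other is concurrent
op1 [1,2]: before
op3 [4,5]: concurrent
op4 [6,8]: concurrent
op5 [7,…): concurrent
op6 [9,10]: concurrent
op7 [11,13]: concurrent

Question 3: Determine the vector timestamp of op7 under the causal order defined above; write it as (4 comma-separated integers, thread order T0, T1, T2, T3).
(0, 1, 3, 0)

op1, invoked 1, has no incoming edges; only T3's bump applies → (0, 0, 0, 1)
op4, invoked 6, has no incoming edges; only T2's bump applies → (0, 0, 1, 0)
op5, invoked 7, has no incoming edges; only T1's bump applies → (0, 1, 0, 0)
op3, invoked 4, has no incoming edges; only T0's bump applies → (1, 0, 0, 0)
VC(op2, invoked at 3): max of VC(op1)=(0, 0, 0, 1), then +1 on thread T3 → (0, 0, 0, 2)
VC(op6, invoked at 9): max of VC(op4)=(0, 0, 1, 0), then +1 on thread T2 → (0, 0, 2, 0)
VC(op7, invoked at 11): max of VC(op5)=(0, 1, 0, 0), VC(op6)=(0, 0, 2, 0), then +1 on thread T2 → (0, 1, 3, 0)
target: VC(op7) = (0, 1, 3, 0)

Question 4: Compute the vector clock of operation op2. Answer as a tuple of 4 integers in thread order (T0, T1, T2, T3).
(0, 0, 0, 2)

invoked at 1, op1 has no predecessors; its own T3 bump gives (0, 0, 0, 1)
invoked at 6, op4 has no predecessors; its own T2 bump gives (0, 0, 1, 0)
invoked at 7, op5 has no predecessors; its own T1 bump gives (0, 1, 0, 0)
invoked at 4, op3 has no predecessors; its own T0 bump gives (1, 0, 0, 0)
op2, invoked 3, takes VC(op1)=(0, 0, 0, 1) under max, adds 1 for T3 → (0, 0, 0, 2)
op6, invoked 9, takes VC(op4)=(0, 0, 1, 0) under max, adds 1 for T2 → (0, 0, 2, 0)
op7, invoked 11, takes VC(op5)=(0, 1, 0, 0), VC(op6)=(0, 0, 2, 0) under max, adds 1 for T2 → (0, 1, 3, 0)
target: VC(op2) = (0, 0, 0, 2)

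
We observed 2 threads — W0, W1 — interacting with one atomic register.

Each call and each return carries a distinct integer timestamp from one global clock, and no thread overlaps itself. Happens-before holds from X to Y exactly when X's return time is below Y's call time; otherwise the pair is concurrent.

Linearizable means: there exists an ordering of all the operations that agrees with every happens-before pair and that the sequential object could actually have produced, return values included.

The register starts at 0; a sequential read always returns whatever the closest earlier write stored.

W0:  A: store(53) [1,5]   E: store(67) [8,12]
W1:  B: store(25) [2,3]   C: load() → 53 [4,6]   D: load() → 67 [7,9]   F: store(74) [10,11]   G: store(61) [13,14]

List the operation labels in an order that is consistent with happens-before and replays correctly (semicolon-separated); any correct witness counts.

after step 1 (B store(25)): value 25
after step 2 (A store(53)): value 53
after step 3 (C load() → 53): value 53
after step 4 (E store(67)): value 67
after step 5 (D load() → 67): value 67
after step 6 (F store(74)): value 74
after step 7 (G store(61)): value 61

B; A; C; E; D; F; G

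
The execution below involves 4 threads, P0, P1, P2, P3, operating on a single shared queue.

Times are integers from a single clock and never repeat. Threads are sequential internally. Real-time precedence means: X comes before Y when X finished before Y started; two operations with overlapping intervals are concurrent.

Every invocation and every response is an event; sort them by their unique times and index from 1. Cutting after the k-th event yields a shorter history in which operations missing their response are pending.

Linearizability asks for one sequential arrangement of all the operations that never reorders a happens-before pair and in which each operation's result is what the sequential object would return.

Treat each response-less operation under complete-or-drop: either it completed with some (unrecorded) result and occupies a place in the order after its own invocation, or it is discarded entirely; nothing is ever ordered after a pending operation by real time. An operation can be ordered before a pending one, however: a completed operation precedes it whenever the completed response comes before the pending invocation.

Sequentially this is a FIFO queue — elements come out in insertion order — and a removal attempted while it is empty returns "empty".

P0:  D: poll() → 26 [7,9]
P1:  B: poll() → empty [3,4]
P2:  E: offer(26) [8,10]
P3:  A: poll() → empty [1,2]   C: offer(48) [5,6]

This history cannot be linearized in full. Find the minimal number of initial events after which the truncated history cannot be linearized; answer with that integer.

9

one valid order for events 1..8 is A, B, C:
step 1: A poll() → empty — queue <>
step 2: B poll() → empty — queue <>
step 3: C offer(48) — queue <48>
with event 9 included (D responding at time 9), all real-time-consistent orders fail
including or dropping the 1 pending operation (E) in any combination fails
e.g. A, B, C, D (pending dropped): illegal at step 4, since D poll() → 26 cannot apply there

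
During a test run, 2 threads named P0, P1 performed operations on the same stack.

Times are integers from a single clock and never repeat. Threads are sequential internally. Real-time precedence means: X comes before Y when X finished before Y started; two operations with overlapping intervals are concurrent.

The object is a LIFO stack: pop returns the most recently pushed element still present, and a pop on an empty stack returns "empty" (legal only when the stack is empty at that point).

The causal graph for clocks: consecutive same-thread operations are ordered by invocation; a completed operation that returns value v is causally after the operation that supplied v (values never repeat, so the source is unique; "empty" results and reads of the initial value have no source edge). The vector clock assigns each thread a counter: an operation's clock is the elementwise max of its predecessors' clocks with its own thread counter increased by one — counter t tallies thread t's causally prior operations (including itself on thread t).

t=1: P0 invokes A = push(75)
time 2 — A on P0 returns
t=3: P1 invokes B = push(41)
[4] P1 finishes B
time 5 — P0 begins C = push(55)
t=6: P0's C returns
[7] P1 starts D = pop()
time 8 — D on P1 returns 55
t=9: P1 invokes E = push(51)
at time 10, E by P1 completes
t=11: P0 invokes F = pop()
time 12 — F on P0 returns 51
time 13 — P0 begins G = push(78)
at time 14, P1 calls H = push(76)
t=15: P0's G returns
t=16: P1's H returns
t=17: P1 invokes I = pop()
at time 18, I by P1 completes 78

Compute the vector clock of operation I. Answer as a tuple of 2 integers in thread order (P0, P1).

(4, 5)

B, invoked 3, has no incoming edges; only P1's bump applies → (0, 1)
A, invoked 1, has no incoming edges; only P0's bump applies → (1, 0)
from VC(A)=(1, 0), C (invoked 5) maxes components and bumps P0 → (2, 0)
from VC(B)=(0, 1), VC(C)=(2, 0), D (invoked 7) maxes components and bumps P1 → (2, 2)
from VC(D)=(2, 2), E (invoked 9) maxes components and bumps P1 → (2, 3)
from VC(E)=(2, 3), H (invoked 14) maxes components and bumps P1 → (2, 4)
from VC(C)=(2, 0), VC(E)=(2, 3), F (invoked 11) maxes components and bumps P0 → (3, 3)
from VC(F)=(3, 3), G (invoked 13) maxes components and bumps P0 → (4, 3)
from VC(G)=(4, 3), VC(H)=(2, 4), I (invoked 17) maxes components and bumps P1 → (4, 5)
target: VC(I) = (4, 5)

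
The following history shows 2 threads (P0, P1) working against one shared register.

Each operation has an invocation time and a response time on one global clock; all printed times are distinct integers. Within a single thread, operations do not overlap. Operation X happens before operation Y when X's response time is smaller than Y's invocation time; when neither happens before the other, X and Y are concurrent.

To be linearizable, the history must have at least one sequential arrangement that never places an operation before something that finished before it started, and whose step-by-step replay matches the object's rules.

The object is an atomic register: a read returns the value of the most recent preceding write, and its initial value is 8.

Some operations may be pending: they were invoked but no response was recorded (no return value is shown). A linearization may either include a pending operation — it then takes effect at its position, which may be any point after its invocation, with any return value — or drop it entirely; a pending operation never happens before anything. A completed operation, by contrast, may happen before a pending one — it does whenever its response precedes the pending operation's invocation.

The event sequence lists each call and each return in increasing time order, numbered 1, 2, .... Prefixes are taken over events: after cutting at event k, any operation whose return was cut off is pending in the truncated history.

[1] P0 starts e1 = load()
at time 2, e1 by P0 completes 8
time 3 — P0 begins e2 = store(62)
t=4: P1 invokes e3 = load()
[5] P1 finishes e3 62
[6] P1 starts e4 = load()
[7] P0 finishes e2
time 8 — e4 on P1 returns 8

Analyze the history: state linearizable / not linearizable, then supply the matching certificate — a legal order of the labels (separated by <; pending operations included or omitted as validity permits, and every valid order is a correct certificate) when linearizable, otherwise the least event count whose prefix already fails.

not linearizable — minimal violating prefix: 8 events

the violation lands at event 8, e4's response at time 8: events 1..7 linearize, events 1..8 do not
every one of the 3 real-time-consistent orders over 4 completed register ops fails the sequential spec
take e1, e2, e3, e4: step 4 already fails, because e4 load() → 8 cannot occur there
take e1, e3, e2, e4: step 2 already fails, because e3 load() → 62 cannot occur there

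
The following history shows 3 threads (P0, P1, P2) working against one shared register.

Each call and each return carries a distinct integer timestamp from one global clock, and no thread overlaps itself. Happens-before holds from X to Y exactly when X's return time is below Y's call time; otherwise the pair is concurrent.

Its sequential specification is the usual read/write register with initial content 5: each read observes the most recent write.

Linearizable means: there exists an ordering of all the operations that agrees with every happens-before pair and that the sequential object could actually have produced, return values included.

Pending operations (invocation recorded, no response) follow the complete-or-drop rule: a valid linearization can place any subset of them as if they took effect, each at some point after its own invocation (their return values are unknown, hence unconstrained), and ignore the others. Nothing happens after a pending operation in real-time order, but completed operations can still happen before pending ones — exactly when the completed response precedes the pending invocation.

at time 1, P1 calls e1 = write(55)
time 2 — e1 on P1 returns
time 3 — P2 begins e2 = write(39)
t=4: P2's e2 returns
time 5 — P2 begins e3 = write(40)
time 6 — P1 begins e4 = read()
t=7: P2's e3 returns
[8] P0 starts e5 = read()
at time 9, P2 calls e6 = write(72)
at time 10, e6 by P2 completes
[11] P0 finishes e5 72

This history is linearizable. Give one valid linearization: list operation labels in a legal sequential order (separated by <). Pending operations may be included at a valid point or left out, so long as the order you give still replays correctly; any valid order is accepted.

e1 < e2 < e3 < e4 < e6 < e5

after step 1 (e1 write(55)): value 55
after step 2 (e2 write(39)): value 39
after step 3 (e3 write(40)): value 40
after step 4 (e4 read() (pending, included)): value 40
after step 5 (e6 write(72)): value 72
after step 6 (e5 read() → 72): value 72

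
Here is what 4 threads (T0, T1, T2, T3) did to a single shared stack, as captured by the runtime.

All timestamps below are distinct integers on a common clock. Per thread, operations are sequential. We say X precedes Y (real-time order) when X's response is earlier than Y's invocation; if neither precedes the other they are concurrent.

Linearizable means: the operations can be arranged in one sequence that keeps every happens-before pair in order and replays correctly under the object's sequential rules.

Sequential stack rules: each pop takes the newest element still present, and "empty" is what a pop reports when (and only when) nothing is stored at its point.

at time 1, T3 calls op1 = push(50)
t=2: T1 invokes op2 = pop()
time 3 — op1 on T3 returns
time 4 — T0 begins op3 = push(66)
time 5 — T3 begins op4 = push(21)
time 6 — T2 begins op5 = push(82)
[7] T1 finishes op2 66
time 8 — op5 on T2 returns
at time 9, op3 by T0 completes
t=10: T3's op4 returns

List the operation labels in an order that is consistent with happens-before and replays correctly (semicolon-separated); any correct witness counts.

step 1: op1 push(50) — stack <50>
step 2: op3 push(66) — stack <50,66>
step 3: op2 pop() → 66 — stack <50>
step 4: op4 push(21) — stack <50,21>
step 5: op5 push(82) — stack <50,21,82>

op1; op3; op2; op4; op5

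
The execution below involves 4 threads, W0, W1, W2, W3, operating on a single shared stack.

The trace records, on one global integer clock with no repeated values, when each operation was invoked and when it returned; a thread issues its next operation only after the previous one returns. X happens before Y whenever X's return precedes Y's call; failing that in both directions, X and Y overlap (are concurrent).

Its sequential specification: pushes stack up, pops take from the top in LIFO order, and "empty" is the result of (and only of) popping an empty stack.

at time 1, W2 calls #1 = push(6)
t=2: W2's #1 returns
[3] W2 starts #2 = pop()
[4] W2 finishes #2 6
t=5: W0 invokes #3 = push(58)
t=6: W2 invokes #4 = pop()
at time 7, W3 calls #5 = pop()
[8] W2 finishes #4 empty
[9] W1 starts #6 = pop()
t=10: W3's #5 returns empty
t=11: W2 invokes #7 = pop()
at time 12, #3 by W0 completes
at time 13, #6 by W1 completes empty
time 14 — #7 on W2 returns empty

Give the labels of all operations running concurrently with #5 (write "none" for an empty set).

#3, #4, #6

#5 spans [7,10]: anything still running between times 7 and 10 counts as concurrent
#1 [1,2]: before
#2 [3,4]: before
#3 [5,12]: concurrent
#4 [6,8]: concurrent
#6 [9,13]: concurrent
#7 [11,14]: after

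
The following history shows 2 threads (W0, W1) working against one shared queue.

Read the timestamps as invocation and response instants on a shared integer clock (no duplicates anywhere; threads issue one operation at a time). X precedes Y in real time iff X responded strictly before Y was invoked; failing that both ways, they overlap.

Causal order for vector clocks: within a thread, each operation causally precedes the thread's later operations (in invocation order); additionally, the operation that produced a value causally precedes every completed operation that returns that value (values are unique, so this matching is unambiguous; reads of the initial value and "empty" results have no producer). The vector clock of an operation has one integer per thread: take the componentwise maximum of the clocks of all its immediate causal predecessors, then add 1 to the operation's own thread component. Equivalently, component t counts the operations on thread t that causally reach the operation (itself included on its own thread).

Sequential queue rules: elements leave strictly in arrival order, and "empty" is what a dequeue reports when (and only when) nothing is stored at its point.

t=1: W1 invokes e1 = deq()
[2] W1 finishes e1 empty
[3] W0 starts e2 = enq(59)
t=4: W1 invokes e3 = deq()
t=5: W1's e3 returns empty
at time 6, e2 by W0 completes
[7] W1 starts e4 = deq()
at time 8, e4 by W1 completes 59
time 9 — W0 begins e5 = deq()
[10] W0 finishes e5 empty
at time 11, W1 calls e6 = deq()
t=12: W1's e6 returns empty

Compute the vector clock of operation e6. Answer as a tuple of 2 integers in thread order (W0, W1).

no predecessors for e1 (invoked 1): W1 increments from zero → (0, 1)
no predecessors for e2 (invoked 3): W0 increments from zero → (1, 0)
invoked at 4, e3 merges VC(e1)=(0, 1) and bumps W1's slot → (0, 2)
invoked at 9, e5 merges VC(e2)=(1, 0) and bumps W0's slot → (2, 0)
invoked at 7, e4 merges VC(e2)=(1, 0), VC(e3)=(0, 2) and bumps W1's slot → (1, 3)
invoked at 11, e6 merges VC(e4)=(1, 3) and bumps W1's slot → (1, 4)
target: VC(e6) = (1, 4)

(1, 4)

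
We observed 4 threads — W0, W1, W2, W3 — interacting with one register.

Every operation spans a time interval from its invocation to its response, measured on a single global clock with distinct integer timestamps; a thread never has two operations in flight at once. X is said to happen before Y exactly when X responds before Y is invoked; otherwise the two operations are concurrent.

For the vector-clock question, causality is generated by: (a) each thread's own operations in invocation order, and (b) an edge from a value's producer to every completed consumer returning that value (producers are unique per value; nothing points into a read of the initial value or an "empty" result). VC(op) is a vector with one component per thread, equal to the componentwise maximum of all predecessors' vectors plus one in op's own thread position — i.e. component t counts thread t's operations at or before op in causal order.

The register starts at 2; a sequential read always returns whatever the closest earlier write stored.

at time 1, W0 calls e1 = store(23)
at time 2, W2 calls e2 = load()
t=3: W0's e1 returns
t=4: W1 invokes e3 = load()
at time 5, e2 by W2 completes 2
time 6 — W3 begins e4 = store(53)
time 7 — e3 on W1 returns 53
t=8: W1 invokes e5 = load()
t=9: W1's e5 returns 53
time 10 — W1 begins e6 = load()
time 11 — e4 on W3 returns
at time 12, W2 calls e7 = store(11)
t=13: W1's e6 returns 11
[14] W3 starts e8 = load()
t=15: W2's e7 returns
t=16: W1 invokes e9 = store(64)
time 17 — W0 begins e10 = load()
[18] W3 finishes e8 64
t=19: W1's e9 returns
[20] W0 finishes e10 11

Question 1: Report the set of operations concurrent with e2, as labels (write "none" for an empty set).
e2 runs from 2 to 5; window-overlapping ops are concurrent
e1 [1,3]: concurrent
e3 [4,7]: concurrent
e4 [6,11]: after
e5 [8,9]: after
e6 [10,13]: after
e7 [12,15]: after
e8 [14,18]: after
e9 [16,19]: after
e10 [17,20]: after

e1, e3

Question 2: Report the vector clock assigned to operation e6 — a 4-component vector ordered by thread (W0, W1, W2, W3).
invoked at 6, e4 has no predecessors; its own W3 bump gives (0, 0, 0, 1)
invoked at 2, e2 has no predecessors; its own W2 bump gives (0, 0, 1, 0)
invoked at 1, e1 has no predecessors; its own W0 bump gives (1, 0, 0, 0)
VC(e7, invoked at 12): max of VC(e2)=(0, 0, 1, 0), then +1 on thread W2 → (0, 0, 2, 0)
VC(e3, invoked at 4): max of VC(e4)=(0, 0, 0, 1), then +1 on thread W1 → (0, 1, 0, 1)
VC(e5, invoked at 8): max of VC(e3)=(0, 1, 0, 1), VC(e4)=(0, 0, 0, 1), then +1 on thread W1 → (0, 2, 0, 1)
VC(e10, invoked at 17): max of VC(e1)=(1, 0, 0, 0), VC(e7)=(0, 0, 2, 0), then +1 on thread W0 → (2, 0, 2, 0)
VC(e6, invoked at 10): max of VC(e5)=(0, 2, 0, 1), VC(e7)=(0, 0, 2, 0), then +1 on thread W1 → (0, 3, 2, 1)
VC(e9, invoked at 16): max of VC(e6)=(0, 3, 2, 1), then +1 on thread W1 → (0, 4, 2, 1)
VC(e8, invoked at 14): max of VC(e4)=(0, 0, 0, 1), VC(e9)=(0, 4, 2, 1), then +1 on thread W3 → (0, 4, 2, 2)
target: VC(e6) = (0, 3, 2, 1)

(0, 3, 2, 1)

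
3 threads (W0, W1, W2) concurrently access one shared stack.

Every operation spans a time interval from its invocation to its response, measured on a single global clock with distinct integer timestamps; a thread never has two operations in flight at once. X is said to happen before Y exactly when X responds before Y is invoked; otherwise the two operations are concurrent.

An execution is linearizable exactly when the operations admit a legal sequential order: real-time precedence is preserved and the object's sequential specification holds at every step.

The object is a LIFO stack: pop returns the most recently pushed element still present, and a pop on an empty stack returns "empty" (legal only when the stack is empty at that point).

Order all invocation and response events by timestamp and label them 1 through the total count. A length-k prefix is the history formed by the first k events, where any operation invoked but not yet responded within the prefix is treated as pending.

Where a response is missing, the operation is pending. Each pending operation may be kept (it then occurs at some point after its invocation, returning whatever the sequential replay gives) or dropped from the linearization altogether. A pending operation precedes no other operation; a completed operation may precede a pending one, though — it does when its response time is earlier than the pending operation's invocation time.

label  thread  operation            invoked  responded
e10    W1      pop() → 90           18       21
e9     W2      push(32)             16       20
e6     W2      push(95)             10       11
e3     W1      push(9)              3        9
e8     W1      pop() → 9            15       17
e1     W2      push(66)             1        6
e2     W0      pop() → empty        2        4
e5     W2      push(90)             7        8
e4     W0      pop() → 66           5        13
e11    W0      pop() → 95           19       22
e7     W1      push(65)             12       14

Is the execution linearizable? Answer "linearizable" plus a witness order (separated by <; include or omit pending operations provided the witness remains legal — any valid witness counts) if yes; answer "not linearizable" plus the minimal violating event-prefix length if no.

not linearizable — minimal violating prefix: 17 events

the violation lands at event 17, e8's response at time 17: events 1..16 linearize, events 1..17 do not
all 41 real-time-respecting orders fail — 8 completed stack operations, no legal replay
no escape via the 1 pending operation (e9): every completion choice fails
take e1, e2, e3, e4, e5, e6, e7, e8 (pending dropped): step 2 already fails, because e2 pop() → empty cannot occur there
take e1, e2, e3, e5, e4, e6, e7, e8 (pending dropped): step 2 already fails, because e2 pop() → empty cannot occur there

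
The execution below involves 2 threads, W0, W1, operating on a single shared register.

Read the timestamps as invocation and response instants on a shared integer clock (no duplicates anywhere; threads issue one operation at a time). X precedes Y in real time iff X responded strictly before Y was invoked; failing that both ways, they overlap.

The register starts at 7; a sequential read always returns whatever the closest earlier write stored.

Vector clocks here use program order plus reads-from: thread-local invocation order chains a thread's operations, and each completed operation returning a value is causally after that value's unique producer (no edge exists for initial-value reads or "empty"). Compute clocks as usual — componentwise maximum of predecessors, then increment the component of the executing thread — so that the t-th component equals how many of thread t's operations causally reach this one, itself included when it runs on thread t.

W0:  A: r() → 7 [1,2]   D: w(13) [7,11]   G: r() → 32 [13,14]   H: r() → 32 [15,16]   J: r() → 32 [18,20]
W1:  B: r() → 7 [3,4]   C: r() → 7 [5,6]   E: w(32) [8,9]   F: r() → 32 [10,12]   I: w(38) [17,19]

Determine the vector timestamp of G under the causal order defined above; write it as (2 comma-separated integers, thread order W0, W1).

invoked at 3, B has no predecessors; its own W1 bump gives (0, 1)
invoked at 1, A has no predecessors; its own W0 bump gives (1, 0)
from VC(B)=(0, 1), C (invoked 5) maxes components and bumps W1 → (0, 2)
from VC(A)=(1, 0), D (invoked 7) maxes components and bumps W0 → (2, 0)
from VC(C)=(0, 2), E (invoked 8) maxes components and bumps W1 → (0, 3)
from VC(E)=(0, 3), F (invoked 10) maxes components and bumps W1 → (0, 4)
from VC(F)=(0, 4), I (invoked 17) maxes components and bumps W1 → (0, 5)
from VC(D)=(2, 0), VC(E)=(0, 3), G (invoked 13) maxes components and bumps W0 → (3, 3)
from VC(E)=(0, 3), VC(G)=(3, 3), H (invoked 15) maxes components and bumps W0 → (4, 3)
from VC(E)=(0, 3), VC(H)=(4, 3), J (invoked 18) maxes components and bumps W0 → (5, 3)
target: VC(G) = (3, 3)

(3, 3)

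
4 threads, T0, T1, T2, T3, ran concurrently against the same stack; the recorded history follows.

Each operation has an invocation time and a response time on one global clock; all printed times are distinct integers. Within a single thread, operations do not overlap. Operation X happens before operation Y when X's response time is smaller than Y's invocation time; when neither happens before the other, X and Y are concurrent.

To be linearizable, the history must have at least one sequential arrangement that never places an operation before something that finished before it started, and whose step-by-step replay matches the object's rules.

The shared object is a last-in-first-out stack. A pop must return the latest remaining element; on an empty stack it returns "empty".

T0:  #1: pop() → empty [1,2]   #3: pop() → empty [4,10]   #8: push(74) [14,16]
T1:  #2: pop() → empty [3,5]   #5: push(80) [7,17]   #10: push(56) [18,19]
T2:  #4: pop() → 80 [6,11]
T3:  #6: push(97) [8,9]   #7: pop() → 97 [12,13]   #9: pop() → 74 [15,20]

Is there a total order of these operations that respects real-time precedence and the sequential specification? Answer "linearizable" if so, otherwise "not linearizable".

a witness: #1, #2, #3, #5, #4, #6, #7, #8, #9, #10
step 1: #1 pop() → empty — stack <>
step 2: #2 pop() → empty — stack <>
step 3: #3 pop() → empty — stack <>
step 4: #5 push(80) — stack <80>
step 5: #4 pop() → 80 — stack <>
step 6: #6 push(97) — stack <97>
step 7: #7 pop() → 97 — stack <>
step 8: #8 push(74) — stack <74>
step 9: #9 pop() → 74 — stack <>
step 10: #10 push(56) — stack <56>

linearizable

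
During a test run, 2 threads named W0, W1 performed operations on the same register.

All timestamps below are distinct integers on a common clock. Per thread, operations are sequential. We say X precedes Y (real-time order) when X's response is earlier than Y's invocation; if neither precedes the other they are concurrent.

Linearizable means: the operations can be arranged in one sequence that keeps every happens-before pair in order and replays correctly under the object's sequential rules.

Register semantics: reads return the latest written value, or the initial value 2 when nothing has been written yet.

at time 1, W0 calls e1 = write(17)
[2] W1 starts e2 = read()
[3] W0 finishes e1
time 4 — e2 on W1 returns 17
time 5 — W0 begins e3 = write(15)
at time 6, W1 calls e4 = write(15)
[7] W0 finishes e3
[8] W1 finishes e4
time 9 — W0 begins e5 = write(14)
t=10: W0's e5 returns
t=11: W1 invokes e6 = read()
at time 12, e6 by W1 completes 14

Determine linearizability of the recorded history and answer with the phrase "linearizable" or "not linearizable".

one valid linearization: e1, e2, e3, e4, e5, e6
after step 1 (e1 write(17)): value 17
after step 2 (e2 read() → 17): value 17
after step 3 (e3 write(15)): value 15
after step 4 (e4 write(15)): value 15
after step 5 (e5 write(14)): value 14
after step 6 (e6 read() → 14): value 14

linearizable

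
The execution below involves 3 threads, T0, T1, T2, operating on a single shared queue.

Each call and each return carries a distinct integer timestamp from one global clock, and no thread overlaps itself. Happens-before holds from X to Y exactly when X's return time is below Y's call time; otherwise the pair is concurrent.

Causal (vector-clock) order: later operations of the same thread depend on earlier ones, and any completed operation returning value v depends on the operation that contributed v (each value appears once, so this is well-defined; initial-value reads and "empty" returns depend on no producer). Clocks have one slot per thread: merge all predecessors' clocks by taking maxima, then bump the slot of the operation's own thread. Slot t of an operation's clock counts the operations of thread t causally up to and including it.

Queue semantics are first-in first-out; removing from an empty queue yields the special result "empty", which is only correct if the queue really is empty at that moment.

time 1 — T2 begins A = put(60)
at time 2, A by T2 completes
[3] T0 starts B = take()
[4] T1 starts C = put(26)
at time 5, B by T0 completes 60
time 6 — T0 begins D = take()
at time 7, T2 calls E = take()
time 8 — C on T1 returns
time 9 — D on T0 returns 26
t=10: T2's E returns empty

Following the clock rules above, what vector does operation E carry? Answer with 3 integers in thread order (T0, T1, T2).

(0, 0, 2)

invoked at 1, A has no predecessors; its own T2 bump gives (0, 0, 1)
invoked at 4, C has no predecessors; its own T1 bump gives (0, 1, 0)
E, invoked 7, takes VC(A)=(0, 0, 1) under max, adds 1 for T2 → (0, 0, 2)
B, invoked 3, takes VC(A)=(0, 0, 1) under max, adds 1 for T0 → (1, 0, 1)
D, invoked 6, takes VC(B)=(1, 0, 1), VC(C)=(0, 1, 0) under max, adds 1 for T0 → (2, 1, 1)
target: VC(E) = (0, 0, 2)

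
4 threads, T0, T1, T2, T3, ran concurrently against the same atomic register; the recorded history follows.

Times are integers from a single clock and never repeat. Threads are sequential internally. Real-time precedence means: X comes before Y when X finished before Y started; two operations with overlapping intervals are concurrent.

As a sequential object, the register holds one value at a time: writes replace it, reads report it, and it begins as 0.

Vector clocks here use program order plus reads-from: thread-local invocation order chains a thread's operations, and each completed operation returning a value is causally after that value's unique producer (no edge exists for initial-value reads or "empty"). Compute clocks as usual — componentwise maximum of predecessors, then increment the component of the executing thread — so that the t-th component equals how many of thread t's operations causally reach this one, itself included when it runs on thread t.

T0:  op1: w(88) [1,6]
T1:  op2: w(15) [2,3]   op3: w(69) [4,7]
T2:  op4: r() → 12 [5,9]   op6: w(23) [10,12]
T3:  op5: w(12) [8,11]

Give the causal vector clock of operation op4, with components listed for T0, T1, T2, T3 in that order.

(0, 0, 1, 1)

invoked at 8, op5 has no predecessors; its own T3 bump gives (0, 0, 0, 1)
invoked at 2, op2 has no predecessors; its own T1 bump gives (0, 1, 0, 0)
invoked at 1, op1 has no predecessors; its own T0 bump gives (1, 0, 0, 0)
op4, invoked 5, takes VC(op5)=(0, 0, 0, 1) under max, adds 1 for T2 → (0, 0, 1, 1)
op3, invoked 4, takes VC(op2)=(0, 1, 0, 0) under max, adds 1 for T1 → (0, 2, 0, 0)
op6, invoked 10, takes VC(op4)=(0, 0, 1, 1) under max, adds 1 for T2 → (0, 0, 2, 1)
target: VC(op4) = (0, 0, 1, 1)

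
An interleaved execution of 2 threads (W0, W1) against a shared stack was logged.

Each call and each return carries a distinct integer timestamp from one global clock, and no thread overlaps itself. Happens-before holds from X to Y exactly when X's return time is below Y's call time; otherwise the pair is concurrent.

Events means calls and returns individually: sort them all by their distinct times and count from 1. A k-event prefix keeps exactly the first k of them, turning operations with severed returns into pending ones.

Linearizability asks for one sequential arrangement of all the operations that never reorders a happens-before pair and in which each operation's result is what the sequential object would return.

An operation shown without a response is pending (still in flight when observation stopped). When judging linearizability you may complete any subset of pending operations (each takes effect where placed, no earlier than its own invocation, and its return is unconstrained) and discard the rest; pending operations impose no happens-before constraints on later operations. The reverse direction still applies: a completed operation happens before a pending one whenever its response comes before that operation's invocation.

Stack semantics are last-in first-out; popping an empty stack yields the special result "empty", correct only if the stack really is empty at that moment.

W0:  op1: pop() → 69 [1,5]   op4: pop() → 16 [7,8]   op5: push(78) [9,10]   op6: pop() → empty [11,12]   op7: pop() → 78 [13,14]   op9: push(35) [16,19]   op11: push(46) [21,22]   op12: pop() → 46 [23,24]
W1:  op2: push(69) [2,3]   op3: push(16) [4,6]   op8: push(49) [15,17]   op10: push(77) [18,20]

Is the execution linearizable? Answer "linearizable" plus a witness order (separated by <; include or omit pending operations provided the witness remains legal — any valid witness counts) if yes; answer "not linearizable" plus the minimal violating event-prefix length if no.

already the first 12 events (up to op6's response at time 12) admit no linearization; the first 11 still do
every one of the 3 real-time-consistent orders over 6 completed stack ops fails the sequential spec
for example op1, op2, op3, op4, op5, op6 fails at step 1: op1 pop() → 69 is not legal there
for example op2, op1, op3, op4, op5, op6 fails at step 6: op6 pop() → empty is not legal there

not linearizable — minimal violating prefix: 12 events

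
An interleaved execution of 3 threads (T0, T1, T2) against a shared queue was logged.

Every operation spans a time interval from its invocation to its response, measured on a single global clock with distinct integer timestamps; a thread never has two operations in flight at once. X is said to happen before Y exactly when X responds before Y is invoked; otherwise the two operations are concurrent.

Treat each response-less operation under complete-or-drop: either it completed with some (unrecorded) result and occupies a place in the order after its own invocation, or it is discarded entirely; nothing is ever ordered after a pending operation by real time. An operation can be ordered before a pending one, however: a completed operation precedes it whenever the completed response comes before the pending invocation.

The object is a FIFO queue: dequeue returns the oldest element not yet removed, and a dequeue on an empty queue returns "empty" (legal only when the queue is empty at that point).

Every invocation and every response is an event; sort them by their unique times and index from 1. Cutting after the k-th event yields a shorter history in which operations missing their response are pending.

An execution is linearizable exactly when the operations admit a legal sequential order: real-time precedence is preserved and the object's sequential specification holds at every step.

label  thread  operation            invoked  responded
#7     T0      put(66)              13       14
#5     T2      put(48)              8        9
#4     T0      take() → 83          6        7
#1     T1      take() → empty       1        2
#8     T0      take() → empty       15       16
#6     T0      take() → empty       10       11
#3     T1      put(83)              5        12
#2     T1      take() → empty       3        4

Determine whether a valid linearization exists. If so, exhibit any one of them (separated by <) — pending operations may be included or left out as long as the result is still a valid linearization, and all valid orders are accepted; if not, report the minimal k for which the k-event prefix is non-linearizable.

not linearizable — minimal violating prefix: 11 events

through event 10 a valid linearization exists; event 11 (#6 responding at time 11) ends that
exhaustive check: the 5 completed queue ops admit one real-time order; illegal
no escape via the 1 pending operation (#3): every completion choice fails
sample order #1, #2, #4, #5, #6 (pending dropped) stalls at step 3 — #4 take() → 83 has no legal effect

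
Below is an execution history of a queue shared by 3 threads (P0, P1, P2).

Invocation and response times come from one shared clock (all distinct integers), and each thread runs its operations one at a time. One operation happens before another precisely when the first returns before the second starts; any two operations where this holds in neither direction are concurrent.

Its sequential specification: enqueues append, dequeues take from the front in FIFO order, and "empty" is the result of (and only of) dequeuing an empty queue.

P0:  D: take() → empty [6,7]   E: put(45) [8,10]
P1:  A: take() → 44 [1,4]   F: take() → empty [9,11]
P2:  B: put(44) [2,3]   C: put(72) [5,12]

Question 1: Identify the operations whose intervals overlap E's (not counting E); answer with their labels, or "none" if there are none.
E spans [8,10]: anything still running between times 8 and 10 counts as concurrent
A [1,4]: before
B [2,3]: before
C [5,12]: concurrent
D [6,7]: before
F [9,11]: concurrent

C, F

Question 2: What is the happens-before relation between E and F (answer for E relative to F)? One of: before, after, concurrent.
E spans [8,10], F spans [9,11]
the intervals overlap in both directions

concurrent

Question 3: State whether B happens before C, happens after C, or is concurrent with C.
B spans [2,3], C spans [5,12]
resp(B)=3 < inv(C)=5

before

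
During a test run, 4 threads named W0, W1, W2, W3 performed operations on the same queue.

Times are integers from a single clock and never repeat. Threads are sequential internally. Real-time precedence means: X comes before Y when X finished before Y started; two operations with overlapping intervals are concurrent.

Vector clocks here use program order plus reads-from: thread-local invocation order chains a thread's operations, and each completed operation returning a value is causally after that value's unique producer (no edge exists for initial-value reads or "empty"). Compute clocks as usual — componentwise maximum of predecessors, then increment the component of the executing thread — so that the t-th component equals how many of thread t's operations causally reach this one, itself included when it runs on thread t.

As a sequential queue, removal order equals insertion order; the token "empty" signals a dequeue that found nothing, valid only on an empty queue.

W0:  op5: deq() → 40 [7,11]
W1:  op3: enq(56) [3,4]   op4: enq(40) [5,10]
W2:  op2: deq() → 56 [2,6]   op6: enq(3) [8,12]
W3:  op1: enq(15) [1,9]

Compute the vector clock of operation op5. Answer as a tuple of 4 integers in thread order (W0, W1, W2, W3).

(1, 2, 0, 0)

no predecessors for op1 (invoked 1): W3 increments from zero → (0, 0, 0, 1)
no predecessors for op3 (invoked 3): W1 increments from zero → (0, 1, 0, 0)
invoked at 2, op2 merges VC(op3)=(0, 1, 0, 0) and bumps W2's slot → (0, 1, 1, 0)
invoked at 5, op4 merges VC(op3)=(0, 1, 0, 0) and bumps W1's slot → (0, 2, 0, 0)
invoked at 8, op6 merges VC(op2)=(0, 1, 1, 0) and bumps W2's slot → (0, 1, 2, 0)
invoked at 7, op5 merges VC(op4)=(0, 2, 0, 0) and bumps W0's slot → (1, 2, 0, 0)
target: VC(op5) = (1, 2, 0, 0)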